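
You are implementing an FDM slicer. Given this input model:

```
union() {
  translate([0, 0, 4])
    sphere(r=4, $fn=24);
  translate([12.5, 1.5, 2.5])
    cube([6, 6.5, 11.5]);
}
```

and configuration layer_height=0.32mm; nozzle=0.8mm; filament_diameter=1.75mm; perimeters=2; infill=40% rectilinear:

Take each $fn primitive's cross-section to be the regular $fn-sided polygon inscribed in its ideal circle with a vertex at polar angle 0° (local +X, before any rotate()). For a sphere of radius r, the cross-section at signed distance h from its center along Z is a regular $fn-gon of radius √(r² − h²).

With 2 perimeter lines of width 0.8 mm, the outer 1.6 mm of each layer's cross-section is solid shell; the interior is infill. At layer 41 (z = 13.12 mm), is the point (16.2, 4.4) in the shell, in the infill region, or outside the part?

At z = 13.12 mm: the sphere is absent (|z−center|=9.120 > r=4); the cube at (12.5, 1.5) (footprint 6×6.5) is included at this height; Taking the union: only the 6×6.5 cube at (12.5, 1.5) is present, so the union is just that shape — 1 connected region. Overall, the cross-section is a single solid region. The nearest boundary edge runs (18.50, 1.50)→(18.50, 8.00); distance from the point to it = 2.30 mm. The point is inside the cross-section and 2.30 mm from the nearest boundary — more than the 1.6 mm shell width (2 × 0.8), so it's in the infill interior.

infill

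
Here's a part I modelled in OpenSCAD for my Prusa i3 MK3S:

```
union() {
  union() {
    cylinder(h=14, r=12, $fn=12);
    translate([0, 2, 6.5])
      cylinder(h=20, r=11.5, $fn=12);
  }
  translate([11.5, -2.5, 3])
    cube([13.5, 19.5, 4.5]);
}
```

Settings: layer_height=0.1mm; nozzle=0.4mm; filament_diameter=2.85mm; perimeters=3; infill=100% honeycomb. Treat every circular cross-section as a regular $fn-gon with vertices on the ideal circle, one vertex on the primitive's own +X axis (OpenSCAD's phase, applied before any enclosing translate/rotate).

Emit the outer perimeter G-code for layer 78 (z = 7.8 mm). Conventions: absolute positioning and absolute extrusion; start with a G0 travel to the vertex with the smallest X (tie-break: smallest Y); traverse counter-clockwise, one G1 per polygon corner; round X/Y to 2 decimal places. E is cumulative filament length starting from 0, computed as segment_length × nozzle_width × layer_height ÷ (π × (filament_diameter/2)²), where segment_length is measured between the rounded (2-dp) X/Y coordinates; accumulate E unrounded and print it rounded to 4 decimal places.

G0 X-12.00 Y0.00 Z7.80
G1 X-10.39 Y-6.00 E0.0390
G1 X-6.00 Y-10.39 E0.0779
G1 X0.00 Y-12.00 E0.1168
G1 X6.00 Y-10.39 E0.1558
G1 X10.39 Y-6.00 E0.1947
G1 X12.00 Y0.00 E0.2337
G1 X11.48 Y1.93 E0.2462
G1 X11.50 Y2.00 E0.2467
G1 X9.96 Y7.75 E0.2840
G1 X5.75 Y11.96 E0.3213
G1 X0.00 Y13.50 E0.3586
G1 X-5.75 Y11.96 E0.3960
G1 X-9.96 Y7.75 E0.4333
G1 X-11.50 Y2.00 E0.4706
G1 X-11.48 Y1.93 E0.4711
G1 X-12.00 Y0.00 E0.4836

At z = 7.8 mm: the cylinder: section is a regular 12-gon, circumradius r=12; the r=11.5 cylinder at (0, 2) gives a regular 12-gon of circumradius 11.5 (constant along its height); Merging all regions: the regions partially overlap (shared area 367.44 mm²), so overlapping operands fuse into one piece — 1 connected region; the cube at (11.5, -2.5) is absent (z outside [3, 7.5]); Taking the union: only that combined region is present, so the union is just that shape — 1 connected region. The outline is a single polygon with 16 vertices. Extrusion per mm of travel: 0.4 × 0.1 / (π × 1.425²) = 0.006270. Accumulating E over each segment gives final E = 0.4836.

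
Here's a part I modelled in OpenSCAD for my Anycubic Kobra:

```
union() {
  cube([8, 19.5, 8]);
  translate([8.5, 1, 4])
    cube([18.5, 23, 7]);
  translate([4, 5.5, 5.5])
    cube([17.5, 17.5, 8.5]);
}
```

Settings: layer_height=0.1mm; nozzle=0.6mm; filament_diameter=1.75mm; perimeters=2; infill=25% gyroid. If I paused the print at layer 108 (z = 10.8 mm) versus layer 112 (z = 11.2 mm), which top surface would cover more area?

layer 108 (z = 10.8 mm)

Layer 108 (z = 10.8): the cube is absent (z outside [0, 8]); the cube at (8.5, 1) is present — its section is the full 18.5×23 rectangle (area 425.50 mm²); the 17.5×17.5 cube at (4, 5.5) contributes its full rectangle (area 306.25 mm²); Taking the union: the regions partially overlap — summed areas 731.75 mm² minus the doubly-counted overlap 227.50 mm² gives 504.25 mm² — area = 504.25 mm². So its area = 504.25 mm². Layer 112 (z = 11.2): the cube is absent (z outside [0, 8]); the cube at (8.5, 1) is absent (z outside [4, 11]); the cube at (4, 5.5) is present — its section is the full 17.5×17.5 rectangle (area 306.25 mm²); Taking the union: only the 17.5×17.5 cube at (4, 5.5) is present, so the union is just that shape — area = 306.25 mm². So its area = 306.25 mm². Layer 108 is larger (504.25 vs 306.25 mm²).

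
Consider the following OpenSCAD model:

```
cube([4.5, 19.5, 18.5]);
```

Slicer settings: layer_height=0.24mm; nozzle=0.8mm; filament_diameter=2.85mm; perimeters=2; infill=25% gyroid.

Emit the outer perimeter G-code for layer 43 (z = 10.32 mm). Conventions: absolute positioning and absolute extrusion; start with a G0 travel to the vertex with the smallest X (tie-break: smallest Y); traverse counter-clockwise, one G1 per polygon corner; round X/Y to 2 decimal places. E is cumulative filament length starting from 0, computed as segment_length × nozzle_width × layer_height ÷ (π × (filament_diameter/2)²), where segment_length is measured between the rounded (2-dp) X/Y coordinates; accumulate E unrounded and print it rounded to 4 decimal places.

G0 X0.00 Y0.00 Z10.32
G1 X4.50 Y0.00 E0.1354
G1 X4.50 Y19.50 E0.7223
G1 X0.00 Y19.50 E0.8578
G1 X0.00 Y0.00 E1.4447

At z = 10.32 mm: the 4.5×19.5 cube contributes its full rectangle. The outline is a single polygon with 4 vertices. Extrusion per mm of travel: 0.8 × 0.24 / (π × 1.425²) = 0.030097. Accumulating E over each segment gives final E = 1.4447.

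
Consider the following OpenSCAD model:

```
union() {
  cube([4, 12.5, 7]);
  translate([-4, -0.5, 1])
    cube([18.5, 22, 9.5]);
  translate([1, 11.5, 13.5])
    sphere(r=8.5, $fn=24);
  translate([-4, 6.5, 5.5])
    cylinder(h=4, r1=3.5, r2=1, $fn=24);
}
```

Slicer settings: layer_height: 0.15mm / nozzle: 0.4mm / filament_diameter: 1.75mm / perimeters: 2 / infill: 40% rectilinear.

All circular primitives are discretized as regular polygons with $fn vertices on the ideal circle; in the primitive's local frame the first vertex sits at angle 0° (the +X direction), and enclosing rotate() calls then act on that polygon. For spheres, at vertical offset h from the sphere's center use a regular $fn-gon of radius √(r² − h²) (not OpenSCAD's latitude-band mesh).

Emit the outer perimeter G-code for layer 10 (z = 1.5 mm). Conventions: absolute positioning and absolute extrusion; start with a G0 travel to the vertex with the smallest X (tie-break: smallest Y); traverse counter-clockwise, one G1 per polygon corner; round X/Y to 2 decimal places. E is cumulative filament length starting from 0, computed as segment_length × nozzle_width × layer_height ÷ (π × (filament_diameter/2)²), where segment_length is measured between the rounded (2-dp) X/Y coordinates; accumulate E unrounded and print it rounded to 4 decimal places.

At z = 1.5 mm: the cube is present — its section is the full 4×12.5 rectangle; the 18.5×22 cube at (-4, -0.5) contributes its full rectangle; the sphere at (1, 11.5) is absent (|z−center|=12.000 > r=8.5); the cone at (-4, 6.5) does not reach this height (z outside [5.5, 9.5]); Combining (union): the 4×12.5 cube lies entirely inside the 18.5×22 cube at (-4, -0.5), so the union is just the 18.5×22 cube at (-4, -0.5) — 1 connected region. The outline is a single polygon with 4 vertices. Extrusion per mm of travel: 0.4 × 0.15 / (π × 0.875²) = 0.024945. Accumulating E over each segment gives final E = 2.0206.

G0 X-4.00 Y-0.50 Z1.50
G1 X14.50 Y-0.50 E0.4615
G1 X14.50 Y21.50 E1.0103
G1 X-4.00 Y21.50 E1.4718
G1 X-4.00 Y-0.50 E2.0206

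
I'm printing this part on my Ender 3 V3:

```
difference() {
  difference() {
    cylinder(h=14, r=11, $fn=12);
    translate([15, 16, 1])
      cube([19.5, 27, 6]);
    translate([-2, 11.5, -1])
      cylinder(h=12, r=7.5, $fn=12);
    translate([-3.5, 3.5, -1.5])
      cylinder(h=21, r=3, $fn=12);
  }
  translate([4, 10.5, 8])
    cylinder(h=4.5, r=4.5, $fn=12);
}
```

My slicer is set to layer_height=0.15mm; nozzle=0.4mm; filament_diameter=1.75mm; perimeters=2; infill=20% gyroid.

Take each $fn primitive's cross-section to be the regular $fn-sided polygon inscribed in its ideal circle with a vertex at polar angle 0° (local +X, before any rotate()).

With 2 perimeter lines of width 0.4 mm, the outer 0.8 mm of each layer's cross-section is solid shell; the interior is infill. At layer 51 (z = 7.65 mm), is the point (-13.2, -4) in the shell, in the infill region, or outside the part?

outside

At z = 7.65 mm: the r=11 cylinder gives a regular 12-gon of circumradius 11 (constant along its height); the cube at (15, 16) does not reach this height (z outside [1, 7]); the r=7.5 cylinder at (-2, 11.5) gives a regular 12-gon of circumradius 7.5 (constant along its height); the r=3 cylinder at (-3.5, 3.5) gives a regular 12-gon of circumradius 3 (constant along its height); Taking the first minus the rest: starting from the r=11 cylinder, the r=7.5 cylinder at (-2, 11.5) partially overlaps it — only the 59.35 mm² overlap (of its 168.75 mm²) is removed, clipping the outline; the r=3 cylinder at (-3.5, 3.5) partially overlaps it — only the 19.06 mm² overlap (of its 27.00 mm²) is removed, clipping the outline — 1 connected region; the cylinder at (4, 10.5) does not reach this height (z outside [8, 12.5]); Subtracting the remaining from the first: none of the subtracted shapes is present at this height, so that combined region is unchanged — 1 connected region. Overall, the cross-section is a single solid region. The nearest boundary edge runs (-9.53, -5.50)→(-11.00, 0.00); distance from the point to it = 3.16 mm. The point is not inside any of the regions above, so it lies outside the cross-section (3.16 mm from the nearest boundary).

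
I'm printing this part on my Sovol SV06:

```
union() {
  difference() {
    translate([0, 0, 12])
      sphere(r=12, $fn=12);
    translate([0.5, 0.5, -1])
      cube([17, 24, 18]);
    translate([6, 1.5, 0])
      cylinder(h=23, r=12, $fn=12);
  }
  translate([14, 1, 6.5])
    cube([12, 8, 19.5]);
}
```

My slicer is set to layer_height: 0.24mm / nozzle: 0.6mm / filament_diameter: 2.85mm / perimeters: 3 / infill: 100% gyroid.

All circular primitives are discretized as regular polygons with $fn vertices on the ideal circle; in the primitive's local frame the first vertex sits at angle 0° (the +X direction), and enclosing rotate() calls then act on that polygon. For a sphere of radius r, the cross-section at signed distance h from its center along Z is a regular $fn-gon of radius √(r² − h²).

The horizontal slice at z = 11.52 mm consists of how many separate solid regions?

2

At z = 11.52 mm: the r=12 sphere contributes a regular 12-gon of circumradius √(12²−0.48²) = 11.990; the cube at (0.5, 0.5) is present — its section is the full 17×24 rectangle; the cylinder at (6, 1.5): section is a regular 12-gon, circumradius r=12; After the difference (first − rest): starting from the r=12 sphere, the 17×24 cube at (0.5, 0.5) partially overlaps it — only the 96.15 mm² overlap (of its 408.00 mm²) is removed, clipping the outline; the r=12 cylinder at (6, 1.5) partially overlaps it — only the 192.18 mm² overlap (of its 432.00 mm²) is removed, clipping the outline — 1 connected region; the 12×8 cube at (14, 1) contributes its full rectangle; Taking the union: the 2 present regions are separate (no shared area or edge), so areas and boundary lengths simply add and each stays a separate island — 2 connected regions. The result has 2 disconnected regions.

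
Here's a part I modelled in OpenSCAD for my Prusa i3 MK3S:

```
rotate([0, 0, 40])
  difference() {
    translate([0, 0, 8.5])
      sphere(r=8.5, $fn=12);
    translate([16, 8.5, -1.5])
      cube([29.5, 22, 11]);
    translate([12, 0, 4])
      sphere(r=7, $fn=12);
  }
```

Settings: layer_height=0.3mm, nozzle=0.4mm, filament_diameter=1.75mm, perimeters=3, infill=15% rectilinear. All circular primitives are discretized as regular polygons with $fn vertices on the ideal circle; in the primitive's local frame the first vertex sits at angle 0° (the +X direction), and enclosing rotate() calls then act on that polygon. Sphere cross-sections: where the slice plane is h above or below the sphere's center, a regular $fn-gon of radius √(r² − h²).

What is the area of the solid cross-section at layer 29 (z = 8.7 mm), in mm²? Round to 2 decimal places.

211.42 mm²

At z = 8.7 mm: the r=8.5 sphere slices to a regular 12-gon of circumradius 8.498 (√(r²−h²) with h=0.2 from center) (area = (12/2)·8.498²·sin(360°/12) = 216.63 mm²); the cube at (16, 8.5) (footprint 29.5×22) is included at this height (area 649.00 mm²); the sphere at (12, 0): section is a regular 12-gon, circumradius = √(r²−h²) = √(7²−4.7²) = 5.187 (area = (12/2)·5.187²·sin(360°/12) = 80.73 mm²); After the difference (first − rest): starting from the r=8.5 sphere (216.63 mm²), the 29.5×22 cube at (16, 8.5) misses the remaining region (no effect); the r=7 sphere at (12, 0) partially overlaps it — only the 5.21 mm² overlap (of its 80.73 mm²) is removed, clipping the outline — area = 211.42 mm²; (whole slice rotated 40° about Z — lengths, areas and connectivity unchanged). Overall, the cross-section is a single solid region. Net area = 211.42 mm².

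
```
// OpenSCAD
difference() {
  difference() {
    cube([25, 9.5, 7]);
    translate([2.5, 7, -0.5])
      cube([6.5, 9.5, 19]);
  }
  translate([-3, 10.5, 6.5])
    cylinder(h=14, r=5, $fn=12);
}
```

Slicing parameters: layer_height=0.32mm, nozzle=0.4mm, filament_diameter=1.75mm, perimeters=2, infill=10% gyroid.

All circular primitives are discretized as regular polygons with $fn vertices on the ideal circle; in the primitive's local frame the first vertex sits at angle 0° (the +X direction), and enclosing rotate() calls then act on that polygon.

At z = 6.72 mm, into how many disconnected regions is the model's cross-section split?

At z = 6.72 mm: the cube is present — its section is the full 25×9.5 rectangle; the 6.5×9.5 cube at (2.5, 7) contributes its full rectangle; After the difference (first − rest): starting from the 25×9.5 cube, the 6.5×9.5 cube at (2.5, 7) partially overlaps it — only the 16.25 mm² overlap (of its 61.75 mm²) is removed, clipping the outline — 1 connected region; the r=5 cylinder at (-3, 10.5) contributes a regular 12-gon of circumradius 5; Subtracting the remaining from the first: starting from the result so far, the r=5 cylinder at (-3, 10.5) partially overlaps it — only the 3.18 mm² overlap (of its 75.00 mm²) is removed, clipping the outline — 1 connected region. The result has 1 disconnected region.

1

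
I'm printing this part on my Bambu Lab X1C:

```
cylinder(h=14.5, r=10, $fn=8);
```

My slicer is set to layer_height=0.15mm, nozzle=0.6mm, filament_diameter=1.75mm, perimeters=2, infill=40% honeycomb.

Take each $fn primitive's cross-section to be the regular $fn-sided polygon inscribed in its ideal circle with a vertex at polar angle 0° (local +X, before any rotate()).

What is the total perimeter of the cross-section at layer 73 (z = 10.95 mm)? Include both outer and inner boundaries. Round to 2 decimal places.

61.23 mm

At z = 10.95 mm: the cylinder: section is a regular 8-gon, circumradius r=10 (perimeter = 2·8·10.000·sin(180°/8) = 61.23 mm). Overall, the cross-section is a single solid region. Total boundary length (outer) = 61.23 mm.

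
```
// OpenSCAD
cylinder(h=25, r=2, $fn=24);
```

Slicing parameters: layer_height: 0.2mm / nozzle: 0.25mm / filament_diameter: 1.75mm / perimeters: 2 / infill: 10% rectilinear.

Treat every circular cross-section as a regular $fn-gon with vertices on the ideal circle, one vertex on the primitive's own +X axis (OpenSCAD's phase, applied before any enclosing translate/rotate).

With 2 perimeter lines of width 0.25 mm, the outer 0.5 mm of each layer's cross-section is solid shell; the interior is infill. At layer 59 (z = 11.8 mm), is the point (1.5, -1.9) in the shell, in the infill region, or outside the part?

At z = 11.8 mm: the cylinder: section is a regular 24-gon, circumradius r=2. Overall, the cross-section is a single solid region. The nearest boundary edge runs (1.00, -1.73)→(1.41, -1.41); distance from the point to it = 0.44 mm. The point is not inside any of the regions above, so it lies outside the cross-section (0.44 mm from the nearest boundary).

outside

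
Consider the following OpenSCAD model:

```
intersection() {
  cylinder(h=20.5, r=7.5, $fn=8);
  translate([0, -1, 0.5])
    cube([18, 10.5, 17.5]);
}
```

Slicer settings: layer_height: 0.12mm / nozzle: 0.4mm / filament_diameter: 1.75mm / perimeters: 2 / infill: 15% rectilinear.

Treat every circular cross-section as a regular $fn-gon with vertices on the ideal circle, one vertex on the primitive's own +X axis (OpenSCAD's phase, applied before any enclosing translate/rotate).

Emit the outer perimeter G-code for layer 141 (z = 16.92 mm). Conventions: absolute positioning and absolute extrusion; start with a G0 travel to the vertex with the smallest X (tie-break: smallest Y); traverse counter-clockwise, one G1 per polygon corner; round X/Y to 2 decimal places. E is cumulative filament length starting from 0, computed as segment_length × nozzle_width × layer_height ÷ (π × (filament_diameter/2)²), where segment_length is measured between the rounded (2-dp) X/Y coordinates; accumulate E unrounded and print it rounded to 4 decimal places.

At z = 16.92 mm: the r=7.5 cylinder contributes a regular 8-gon of circumradius 7.5; the cube at (0, -1) (footprint 18×10.5) is included at this height; Keeping only the common overlap: the 18×10.5 cube at (0, -1) partially overlaps the r=7.5 cylinder; clipping to the common part keeps 47.07 mm² — 1 connected region. The outline is a single polygon with 5 vertices. Extrusion per mm of travel: 0.4 × 0.12 / (π × 0.875²) = 0.019956. Accumulating E over each segment gives final E = 0.5617.

G0 X0.00 Y-1.00 Z16.92
G1 X7.09 Y-1.00 E0.1415
G1 X7.50 Y0.00 E0.1631
G1 X5.30 Y5.30 E0.2776
G1 X0.00 Y7.50 E0.3921
G1 X0.00 Y-1.00 E0.5617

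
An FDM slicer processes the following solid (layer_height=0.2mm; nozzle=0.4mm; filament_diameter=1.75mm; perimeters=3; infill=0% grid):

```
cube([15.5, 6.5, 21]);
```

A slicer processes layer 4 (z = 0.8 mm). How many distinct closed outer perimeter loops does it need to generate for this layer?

1

At z = 0.8 mm: the 15.5×6.5 cube contributes its full rectangle. The result has 1 disconnected region.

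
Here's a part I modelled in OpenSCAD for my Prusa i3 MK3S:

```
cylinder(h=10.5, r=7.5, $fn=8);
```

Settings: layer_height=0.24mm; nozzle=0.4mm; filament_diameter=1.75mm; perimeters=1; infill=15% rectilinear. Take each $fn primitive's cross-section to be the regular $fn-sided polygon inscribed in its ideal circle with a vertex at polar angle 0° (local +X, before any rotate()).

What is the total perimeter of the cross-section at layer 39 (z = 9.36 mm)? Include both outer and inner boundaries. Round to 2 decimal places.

At z = 9.36 mm: the r=7.5 cylinder contributes a regular 8-gon of circumradius 7.5 (perimeter = 2·8·7.500·sin(180°/8) = 45.92 mm). Overall, the cross-section is a single solid region. Total boundary length (outer) = 45.92 mm.

45.92 mm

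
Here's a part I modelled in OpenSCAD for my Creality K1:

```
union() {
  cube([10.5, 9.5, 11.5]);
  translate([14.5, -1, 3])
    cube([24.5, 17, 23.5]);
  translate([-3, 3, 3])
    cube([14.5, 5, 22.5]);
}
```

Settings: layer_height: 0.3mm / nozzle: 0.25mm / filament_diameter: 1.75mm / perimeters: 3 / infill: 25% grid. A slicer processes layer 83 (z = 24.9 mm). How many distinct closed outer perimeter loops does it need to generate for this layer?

At z = 24.9 mm: the cube does not reach this height (z outside [0, 11.5]); the cube at (14.5, -1) is present — its section is the full 24.5×17 rectangle; the 14.5×5 cube at (-3, 3) contributes its full rectangle; Taking the union: the 2 present regions are separate (no shared area or edge), so areas and boundary lengths simply add and each stays a separate island — 2 connected regions. The result has 2 disconnected regions.

2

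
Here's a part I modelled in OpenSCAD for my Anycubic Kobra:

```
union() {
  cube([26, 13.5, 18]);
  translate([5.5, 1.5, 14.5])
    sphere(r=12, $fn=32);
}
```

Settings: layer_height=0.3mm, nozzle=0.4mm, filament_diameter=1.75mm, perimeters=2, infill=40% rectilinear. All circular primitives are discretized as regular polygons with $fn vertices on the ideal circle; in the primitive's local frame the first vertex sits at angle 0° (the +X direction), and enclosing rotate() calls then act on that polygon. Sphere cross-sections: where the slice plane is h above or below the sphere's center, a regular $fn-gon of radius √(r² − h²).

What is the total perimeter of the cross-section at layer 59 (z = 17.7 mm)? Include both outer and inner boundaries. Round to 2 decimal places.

At z = 17.7 mm: the cube is present — its section is the full 26×13.5 rectangle (perimeter 79.00 mm); the r=12 sphere at (5.5, 1.5) slices to a regular 32-gon of circumradius 11.565 (√(r²−h²) with h=3.2 from center) (perimeter = 2·32·11.565·sin(180°/32) = 72.55 mm); Merging all regions: the regions partially overlap (shared area 190.78 mm²), so the edge portions inside another operand are dropped and the merged outline is re-measured after clipping — boundary = 97.63 mm. Overall, the cross-section is a single solid region. Total boundary length (outer) = 97.63 mm.

97.63 mm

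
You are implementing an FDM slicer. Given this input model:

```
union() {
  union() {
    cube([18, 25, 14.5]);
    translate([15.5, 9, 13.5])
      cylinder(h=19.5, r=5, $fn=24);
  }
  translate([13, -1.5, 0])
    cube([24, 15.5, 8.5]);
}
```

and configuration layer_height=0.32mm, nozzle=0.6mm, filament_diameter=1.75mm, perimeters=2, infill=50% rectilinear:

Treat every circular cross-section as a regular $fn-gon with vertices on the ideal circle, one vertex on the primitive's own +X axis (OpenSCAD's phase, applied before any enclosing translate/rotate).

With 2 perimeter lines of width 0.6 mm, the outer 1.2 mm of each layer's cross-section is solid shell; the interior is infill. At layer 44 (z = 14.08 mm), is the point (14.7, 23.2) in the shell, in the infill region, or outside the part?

At z = 14.08 mm: the cube (footprint 18×25) is included at this height; the r=5 cylinder at (15.5, 9) contributes a regular 24-gon of circumradius 5; Taking the union: the regions partially overlap (shared area 62.59 mm²), so overlapping operands fuse into one piece — 1 connected region; the cube at (13, -1.5) is absent (z outside [0, 8.5]); Taking the union: only the result so far is present, so the union is just that shape — 1 connected region. Overall, the cross-section is a single solid region. The nearest boundary edge runs (0.00, 25.00)→(18.00, 25.00); distance from the point to it = 1.80 mm. The point is inside the cross-section and 1.80 mm from the nearest boundary — more than the 1.2 mm shell width (2 × 0.6), so it's in the infill interior.

infill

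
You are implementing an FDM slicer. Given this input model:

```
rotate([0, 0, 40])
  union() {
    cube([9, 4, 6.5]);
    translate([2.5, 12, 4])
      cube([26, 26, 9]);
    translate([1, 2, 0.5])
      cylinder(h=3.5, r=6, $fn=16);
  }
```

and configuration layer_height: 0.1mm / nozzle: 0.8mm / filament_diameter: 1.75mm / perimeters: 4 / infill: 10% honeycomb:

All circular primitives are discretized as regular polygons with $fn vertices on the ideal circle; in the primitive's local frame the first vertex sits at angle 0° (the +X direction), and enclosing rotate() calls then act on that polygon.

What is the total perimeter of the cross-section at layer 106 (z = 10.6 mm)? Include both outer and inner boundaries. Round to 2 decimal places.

At z = 10.6 mm: the cube is not intersected at this z (z outside [0, 6.5]); the 26×26 cube at (2.5, 12) contributes its full rectangle (perimeter 104.00 mm); the cylinder at (1, 2) is not intersected at this z (z outside [0.5, 4]); Taking the union: only the 26×26 cube at (2.5, 12) is present, so the union is just that shape — boundary = 104.00 mm; (rotated 40° about Z; rotation is an isometry so areas/perimeters/island counts are preserved). Overall, the cross-section is a single solid region. Total boundary length (outer) = 104.00 mm.

104.00 mm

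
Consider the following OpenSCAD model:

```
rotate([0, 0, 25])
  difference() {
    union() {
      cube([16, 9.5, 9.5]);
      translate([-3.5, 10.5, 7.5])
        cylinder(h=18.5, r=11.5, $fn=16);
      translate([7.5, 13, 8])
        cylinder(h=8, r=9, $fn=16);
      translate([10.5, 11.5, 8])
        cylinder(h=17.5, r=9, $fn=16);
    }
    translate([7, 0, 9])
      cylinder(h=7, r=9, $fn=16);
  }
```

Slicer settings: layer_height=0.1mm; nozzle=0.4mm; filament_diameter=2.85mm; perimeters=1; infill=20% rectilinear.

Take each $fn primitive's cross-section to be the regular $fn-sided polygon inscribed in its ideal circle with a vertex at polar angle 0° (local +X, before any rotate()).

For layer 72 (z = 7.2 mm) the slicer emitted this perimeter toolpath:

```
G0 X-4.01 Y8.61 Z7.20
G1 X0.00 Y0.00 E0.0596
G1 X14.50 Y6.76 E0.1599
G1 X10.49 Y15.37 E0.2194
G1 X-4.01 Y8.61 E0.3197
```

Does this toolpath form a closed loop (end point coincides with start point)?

yes

Start point (G0): (-4.01, 8.61). End point (last G1): the path returns to the start — closed.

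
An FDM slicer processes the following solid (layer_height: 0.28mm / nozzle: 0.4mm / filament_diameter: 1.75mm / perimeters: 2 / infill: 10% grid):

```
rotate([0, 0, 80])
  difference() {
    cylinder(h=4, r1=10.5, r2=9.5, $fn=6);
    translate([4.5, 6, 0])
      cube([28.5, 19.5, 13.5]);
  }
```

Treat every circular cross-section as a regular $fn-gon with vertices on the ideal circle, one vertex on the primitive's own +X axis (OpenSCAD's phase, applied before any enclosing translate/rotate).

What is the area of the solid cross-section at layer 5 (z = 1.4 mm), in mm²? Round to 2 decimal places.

263.81 mm²

At z = 1.4 mm: the cone (r1=10.5→r2=9.5) has section circumradius 10.150 here — a regular 6-gon (area = (6/2)·10.150²·sin(360°/6) = 267.66 mm²); the 28.5×19.5 cube at (4.5, 6) contributes its full rectangle (area 555.75 mm²); Taking the first minus the rest: starting from the cone (267.66 mm²), the 28.5×19.5 cube at (4.5, 6) partially overlaps it — only the 3.85 mm² overlap (of its 555.75 mm²) is removed, clipping the outline — area = 263.81 mm²; (rotated 80° about Z; rotation is an isometry so areas/perimeters/island counts are preserved). Overall, the cross-section is a single solid region. Net area = 263.81 mm².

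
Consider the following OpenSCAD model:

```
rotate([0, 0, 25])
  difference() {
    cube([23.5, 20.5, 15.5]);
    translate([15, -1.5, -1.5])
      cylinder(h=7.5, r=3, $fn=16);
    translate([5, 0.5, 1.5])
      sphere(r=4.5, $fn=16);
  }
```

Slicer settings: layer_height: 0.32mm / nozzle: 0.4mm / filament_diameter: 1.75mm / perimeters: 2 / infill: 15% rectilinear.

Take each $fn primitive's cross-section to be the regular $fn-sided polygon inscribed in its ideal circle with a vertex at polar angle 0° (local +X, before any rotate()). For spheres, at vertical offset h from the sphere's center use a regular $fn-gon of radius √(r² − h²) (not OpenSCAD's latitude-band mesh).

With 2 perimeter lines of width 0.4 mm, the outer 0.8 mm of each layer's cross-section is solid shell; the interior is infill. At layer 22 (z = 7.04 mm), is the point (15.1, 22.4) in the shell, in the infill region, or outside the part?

shell

At z = 7.04 mm: the 23.5×20.5 cube contributes its full rectangle; the cylinder at (15, -1.5) does not reach this height (z outside [-1.5, 6]); the sphere at (5, 0.5) is absent (|z−center|=5.540 > r=4.5); Taking the first minus the rest: none of the subtracted shapes is present at this height, so the 23.5×20.5 cube is unchanged — 1 connected region; (whole slice rotated 25° about Z — lengths, areas and connectivity unchanged). Overall, the cross-section is a single solid region. Undo the 25° rotation: the query point maps to (23.152, 13.920) in the un-rotated model frame. The nearest boundary edge runs (23.50, 0.00)→(23.50, 20.50); distance from the point to it = 0.35 mm. The point is inside the cross-section, 0.35 mm from the nearest boundary — within the 0.8 mm shell band (2 × 0.4).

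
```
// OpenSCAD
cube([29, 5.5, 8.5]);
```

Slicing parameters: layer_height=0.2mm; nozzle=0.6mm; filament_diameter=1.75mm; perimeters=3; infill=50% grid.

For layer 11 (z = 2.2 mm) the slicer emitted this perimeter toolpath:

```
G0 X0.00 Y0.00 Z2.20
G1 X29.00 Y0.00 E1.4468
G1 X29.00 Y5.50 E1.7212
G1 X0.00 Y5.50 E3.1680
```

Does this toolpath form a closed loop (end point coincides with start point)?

Start point (G0): (0.00, 0.00). End point (last G1): the path does not return to the start — open.

no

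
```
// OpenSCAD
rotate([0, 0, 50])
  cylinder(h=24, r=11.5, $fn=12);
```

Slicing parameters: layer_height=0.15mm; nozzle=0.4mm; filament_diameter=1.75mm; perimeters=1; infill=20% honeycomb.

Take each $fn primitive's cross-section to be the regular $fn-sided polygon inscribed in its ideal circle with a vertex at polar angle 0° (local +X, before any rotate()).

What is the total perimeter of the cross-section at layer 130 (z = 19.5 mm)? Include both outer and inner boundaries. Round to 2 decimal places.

At z = 19.5 mm: the cylinder: section is a regular 12-gon, circumradius r=11.5 (perimeter = 2·12·11.500·sin(180°/12) = 71.43 mm); (rotated 50° about Z; rotation is an isometry so areas/perimeters/island counts are preserved). Overall, the cross-section is a single solid region. Total boundary length (outer) = 71.43 mm.

71.43 mm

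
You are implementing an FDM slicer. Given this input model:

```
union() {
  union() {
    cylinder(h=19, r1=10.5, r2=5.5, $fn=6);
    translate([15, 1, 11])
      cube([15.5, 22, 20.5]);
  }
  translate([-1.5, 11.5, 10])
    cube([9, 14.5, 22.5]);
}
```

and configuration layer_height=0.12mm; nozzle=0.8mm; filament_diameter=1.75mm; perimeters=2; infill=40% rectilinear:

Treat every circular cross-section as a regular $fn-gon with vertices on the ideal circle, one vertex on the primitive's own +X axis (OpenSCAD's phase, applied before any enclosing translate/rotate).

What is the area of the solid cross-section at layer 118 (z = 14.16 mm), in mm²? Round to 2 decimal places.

590.71 mm²

At z = 14.16 mm: the cone (r1=10.5→r2=5.5) has section circumradius 6.774 here — a regular 6-gon (area = (6/2)·6.774²·sin(360°/6) = 119.21 mm²); the cube at (15, 1) (footprint 15.5×22) is included at this height (area 341.00 mm²); Combining (union): the 2 present regions are separate (no shared area or edge), so areas and boundary lengths simply add and each stays a separate island — area = 460.21 mm²; the cube at (-1.5, 11.5) (footprint 9×14.5) is included at this height (area 130.50 mm²); Combining (union): the 2 present regions are separate (no shared area or edge), so areas and boundary lengths simply add and each stays a separate island — area = 590.71 mm². Overall, the cross-section has 3 separate islands. Net area = 590.71 mm².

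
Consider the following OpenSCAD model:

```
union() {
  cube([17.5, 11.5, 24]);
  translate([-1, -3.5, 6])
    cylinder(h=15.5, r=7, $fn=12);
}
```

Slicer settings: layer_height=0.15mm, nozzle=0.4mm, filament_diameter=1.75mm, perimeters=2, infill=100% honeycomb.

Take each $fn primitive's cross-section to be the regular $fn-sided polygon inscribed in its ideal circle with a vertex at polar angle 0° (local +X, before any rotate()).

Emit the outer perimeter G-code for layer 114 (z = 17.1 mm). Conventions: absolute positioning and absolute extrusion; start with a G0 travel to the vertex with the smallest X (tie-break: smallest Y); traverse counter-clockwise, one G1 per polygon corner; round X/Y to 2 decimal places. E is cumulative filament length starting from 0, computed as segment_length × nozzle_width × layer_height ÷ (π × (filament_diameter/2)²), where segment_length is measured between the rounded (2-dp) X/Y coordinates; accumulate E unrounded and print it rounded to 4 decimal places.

At z = 17.1 mm: the 17.5×11.5 cube contributes its full rectangle; the r=7 cylinder at (-1, -3.5) contributes a regular 12-gon of circumradius 7; Merging all regions: the regions partially overlap (shared area 10.53 mm²), so overlapping operands fuse into one piece — 1 connected region. The outline is a single polygon with 15 vertices. Extrusion per mm of travel: 0.4 × 0.15 / (π × 0.875²) = 0.024945. Accumulating E over each segment gives final E = 2.1696.

G0 X-8.00 Y-3.50 Z17.10
G1 X-7.06 Y-7.00 E0.0904
G1 X-4.50 Y-9.56 E0.1807
G1 X-1.00 Y-10.50 E0.2711
G1 X2.50 Y-9.56 E0.3615
G1 X5.06 Y-7.00 E0.4518
G1 X6.00 Y-3.50 E0.5422
G1 X5.06 Y0.00 E0.6326
G1 X17.50 Y0.00 E0.9429
G1 X17.50 Y11.50 E1.2298
G1 X0.00 Y11.50 E1.6664
G1 X0.00 Y3.23 E1.8727
G1 X-1.00 Y3.50 E1.8985
G1 X-4.50 Y2.56 E1.9889
G1 X-7.06 Y0.00 E2.0792
G1 X-8.00 Y-3.50 E2.1696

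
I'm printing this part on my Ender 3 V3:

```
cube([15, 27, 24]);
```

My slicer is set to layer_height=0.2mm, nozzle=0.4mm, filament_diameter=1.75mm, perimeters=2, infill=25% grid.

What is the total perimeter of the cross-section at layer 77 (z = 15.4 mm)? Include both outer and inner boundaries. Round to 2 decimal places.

At z = 15.4 mm: the cube is present — its section is the full 15×27 rectangle (perimeter 84.00 mm). Overall, the cross-section is a single solid region. Total boundary length (outer) = 84.00 mm.

84.00 mm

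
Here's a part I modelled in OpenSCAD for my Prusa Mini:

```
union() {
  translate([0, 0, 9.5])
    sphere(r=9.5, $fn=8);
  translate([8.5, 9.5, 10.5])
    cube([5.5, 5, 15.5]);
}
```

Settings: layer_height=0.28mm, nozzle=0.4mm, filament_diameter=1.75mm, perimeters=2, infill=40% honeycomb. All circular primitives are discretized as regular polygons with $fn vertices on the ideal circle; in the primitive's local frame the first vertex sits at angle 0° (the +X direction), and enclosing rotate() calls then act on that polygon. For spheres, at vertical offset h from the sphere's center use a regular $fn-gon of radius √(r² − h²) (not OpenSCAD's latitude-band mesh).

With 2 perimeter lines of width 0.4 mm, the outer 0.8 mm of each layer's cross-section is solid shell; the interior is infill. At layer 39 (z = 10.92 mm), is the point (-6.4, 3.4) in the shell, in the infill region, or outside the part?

infill

At z = 10.92 mm: the r=9.5 sphere contributes a regular 8-gon of circumradius √(9.5²−1.42²) = 9.393; the cube at (8.5, 9.5) (footprint 5.5×5) is included at this height; Taking the union: the 2 present regions are separate (no shared area or edge), so areas and boundary lengths simply add and each stays a separate island — 2 connected regions. Overall, the cross-section has 2 separate islands. The nearest boundary edge runs (-9.39, 0.00)→(-6.64, 6.64); distance from the point to it = 1.46 mm. (Shell/infill is judged within the island containing the point — the largest one.) The point is inside the cross-section and 1.46 mm from the nearest boundary — more than the 0.8 mm shell width (2 × 0.4), so it's in the infill interior.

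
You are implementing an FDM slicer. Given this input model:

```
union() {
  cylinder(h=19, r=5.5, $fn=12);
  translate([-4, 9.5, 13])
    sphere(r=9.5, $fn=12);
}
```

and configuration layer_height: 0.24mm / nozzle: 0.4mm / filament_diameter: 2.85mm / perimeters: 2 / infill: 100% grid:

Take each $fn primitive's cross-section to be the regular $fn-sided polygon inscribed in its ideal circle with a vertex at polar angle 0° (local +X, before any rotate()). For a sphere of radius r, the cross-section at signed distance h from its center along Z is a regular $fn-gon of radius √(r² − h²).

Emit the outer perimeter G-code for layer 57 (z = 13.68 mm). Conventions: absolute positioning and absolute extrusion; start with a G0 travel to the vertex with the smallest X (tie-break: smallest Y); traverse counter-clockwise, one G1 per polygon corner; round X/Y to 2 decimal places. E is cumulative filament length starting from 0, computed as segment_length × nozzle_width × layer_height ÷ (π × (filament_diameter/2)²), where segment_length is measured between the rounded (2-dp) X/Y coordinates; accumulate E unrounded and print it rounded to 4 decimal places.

At z = 13.68 mm: the cylinder: section is a regular 12-gon, circumradius r=5.5; the r=9.5 sphere at (-4, 9.5) contributes a regular 12-gon of circumradius √(9.5²−0.68²) = 9.476; Taking the union: the regions partially overlap (shared area 29.26 mm²), so overlapping operands fuse into one piece — 1 connected region. The outline is a single polygon with 20 vertices. Extrusion per mm of travel: 0.4 × 0.24 / (π × 1.425²) = 0.015048. Accumulating E over each segment gives final E = 1.0656.

G0 X-13.48 Y9.50 Z13.68
G1 X-12.21 Y4.76 E0.0738
G1 X-8.74 Y1.29 E0.1477
G1 X-5.39 Y0.40 E0.1999
G1 X-5.50 Y0.00 E0.2061
G1 X-4.76 Y-2.75 E0.2490
G1 X-2.75 Y-4.76 E0.2917
G1 X0.00 Y-5.50 E0.3346
G1 X2.75 Y-4.76 E0.3774
G1 X4.76 Y-2.75 E0.4202
G1 X5.50 Y0.00 E0.4631
G1 X4.76 Y2.75 E0.5059
G1 X3.48 Y4.03 E0.5332
G1 X4.21 Y4.76 E0.5487
G1 X5.48 Y9.50 E0.6225
G1 X4.21 Y14.24 E0.6964
G1 X0.74 Y17.71 E0.7702
G1 X-4.00 Y18.98 E0.8441
G1 X-8.74 Y17.71 E0.9179
G1 X-12.21 Y14.24 E0.9918
G1 X-13.48 Y9.50 E1.0656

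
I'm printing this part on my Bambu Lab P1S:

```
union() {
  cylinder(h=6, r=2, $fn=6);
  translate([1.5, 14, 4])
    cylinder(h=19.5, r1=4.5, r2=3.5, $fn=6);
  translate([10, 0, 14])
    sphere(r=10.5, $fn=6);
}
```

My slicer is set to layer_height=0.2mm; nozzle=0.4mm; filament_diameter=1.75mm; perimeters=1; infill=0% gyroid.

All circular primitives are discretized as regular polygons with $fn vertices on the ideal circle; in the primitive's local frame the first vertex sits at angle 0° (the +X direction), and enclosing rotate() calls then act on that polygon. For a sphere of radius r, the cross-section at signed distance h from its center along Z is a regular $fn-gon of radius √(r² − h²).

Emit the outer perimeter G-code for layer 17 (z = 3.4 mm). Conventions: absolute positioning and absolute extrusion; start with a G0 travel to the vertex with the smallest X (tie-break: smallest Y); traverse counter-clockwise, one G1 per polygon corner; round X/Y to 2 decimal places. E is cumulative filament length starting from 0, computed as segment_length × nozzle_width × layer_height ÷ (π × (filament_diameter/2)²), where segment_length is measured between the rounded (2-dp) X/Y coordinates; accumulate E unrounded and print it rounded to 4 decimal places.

At z = 3.4 mm: the cylinder: section is a regular 6-gon, circumradius r=2; the cone at (1.5, 14) is absent (z outside [4, 23.5]); the sphere at (10, 0) is not intersected at this z (|z−center|=10.600 > r=10.5); Taking the union: only the r=2 cylinder is present, so the union is just that shape — 1 connected region. The outline is a single polygon with 6 vertices. Extrusion per mm of travel: 0.4 × 0.2 / (π × 0.875²) = 0.033260. Accumulating E over each segment gives final E = 0.3989.

G0 X-2.00 Y0.00 Z3.40
G1 X-1.00 Y-1.73 E0.0665
G1 X1.00 Y-1.73 E0.1330
G1 X2.00 Y0.00 E0.1994
G1 X1.00 Y1.73 E0.2659
G1 X-1.00 Y1.73 E0.3324
G1 X-2.00 Y0.00 E0.3989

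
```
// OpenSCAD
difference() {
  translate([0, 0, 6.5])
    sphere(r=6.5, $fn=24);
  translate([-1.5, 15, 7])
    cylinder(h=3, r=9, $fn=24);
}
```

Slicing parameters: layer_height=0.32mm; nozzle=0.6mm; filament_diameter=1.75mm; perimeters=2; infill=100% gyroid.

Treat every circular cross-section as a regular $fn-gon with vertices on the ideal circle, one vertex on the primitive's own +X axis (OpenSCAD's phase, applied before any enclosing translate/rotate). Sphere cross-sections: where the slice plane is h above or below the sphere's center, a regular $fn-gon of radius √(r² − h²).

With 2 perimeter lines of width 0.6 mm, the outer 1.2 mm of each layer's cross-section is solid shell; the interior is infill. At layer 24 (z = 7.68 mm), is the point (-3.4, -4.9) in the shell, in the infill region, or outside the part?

At z = 7.68 mm: the r=6.5 sphere slices to a regular 24-gon of circumradius 6.392 (√(r²−h²) with h=1.18 from center); the r=9 cylinder at (-1.5, 15) contributes a regular 24-gon of circumradius 9; Subtracting the remaining from the first: starting from the r=6.5 sphere, the r=9 cylinder at (-1.5, 15) partially overlaps it — only the 0.41 mm² overlap (of its 251.57 mm²) is removed, clipping the outline — 1 connected region. Overall, the cross-section is a single solid region. The nearest boundary edge runs (-3.20, -5.54)→(-4.52, -4.52); distance from the point to it = 0.38 mm. The point is inside the cross-section, 0.38 mm from the nearest boundary — within the 1.2 mm shell band (2 × 0.6).

shell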